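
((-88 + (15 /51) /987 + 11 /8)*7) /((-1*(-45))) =-11627807 /862920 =-13.47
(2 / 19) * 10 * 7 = 140 / 19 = 7.37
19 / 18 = 1.06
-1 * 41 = -41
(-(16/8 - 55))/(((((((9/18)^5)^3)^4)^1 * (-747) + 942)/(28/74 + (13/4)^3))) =5231147139972944887808/2678928408104469631591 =1.95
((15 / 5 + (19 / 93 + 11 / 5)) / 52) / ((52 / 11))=27643 / 1257360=0.02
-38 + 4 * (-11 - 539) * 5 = -11038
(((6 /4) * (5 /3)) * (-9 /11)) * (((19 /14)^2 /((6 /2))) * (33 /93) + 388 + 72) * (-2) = 125832765 /66836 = 1882.71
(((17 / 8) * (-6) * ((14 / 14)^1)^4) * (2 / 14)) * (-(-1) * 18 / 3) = -153 / 14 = -10.93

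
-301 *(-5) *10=15050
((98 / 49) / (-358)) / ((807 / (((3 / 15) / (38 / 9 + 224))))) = -3 / 494510770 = -0.00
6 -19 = -13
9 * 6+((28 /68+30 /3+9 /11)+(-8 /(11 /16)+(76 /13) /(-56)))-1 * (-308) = 12302923 /34034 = 361.49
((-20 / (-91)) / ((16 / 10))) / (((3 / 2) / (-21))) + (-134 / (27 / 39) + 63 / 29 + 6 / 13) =-654322 / 3393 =-192.84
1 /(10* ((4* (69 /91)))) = 91 /2760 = 0.03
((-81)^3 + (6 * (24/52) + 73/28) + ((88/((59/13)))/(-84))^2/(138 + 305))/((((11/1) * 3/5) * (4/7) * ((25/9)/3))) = -152183.84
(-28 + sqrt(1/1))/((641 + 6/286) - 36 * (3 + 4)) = -3861/55630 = -0.07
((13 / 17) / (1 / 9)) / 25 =117 / 425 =0.28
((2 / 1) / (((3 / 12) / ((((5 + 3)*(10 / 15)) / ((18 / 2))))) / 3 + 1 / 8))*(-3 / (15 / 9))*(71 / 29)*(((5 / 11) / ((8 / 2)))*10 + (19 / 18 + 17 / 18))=-2821824 / 27115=-104.07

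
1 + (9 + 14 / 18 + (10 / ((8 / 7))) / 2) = 1091 / 72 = 15.15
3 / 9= 1 / 3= 0.33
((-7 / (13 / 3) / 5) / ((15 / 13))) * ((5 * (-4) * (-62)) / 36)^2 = -26908 / 81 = -332.20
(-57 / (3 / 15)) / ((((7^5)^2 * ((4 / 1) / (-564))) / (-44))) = -1768140 / 282475249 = -0.01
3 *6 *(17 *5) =1530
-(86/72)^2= -1.43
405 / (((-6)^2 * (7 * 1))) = 45 / 28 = 1.61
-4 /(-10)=2 /5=0.40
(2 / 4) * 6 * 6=18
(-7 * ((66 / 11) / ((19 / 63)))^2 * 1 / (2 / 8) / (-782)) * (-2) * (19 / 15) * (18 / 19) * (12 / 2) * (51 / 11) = -432081216 / 456665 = -946.17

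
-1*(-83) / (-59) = -83 / 59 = -1.41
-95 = -95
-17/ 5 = -3.40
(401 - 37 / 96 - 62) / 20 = 16.93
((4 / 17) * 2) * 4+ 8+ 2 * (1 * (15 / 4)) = 591 / 34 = 17.38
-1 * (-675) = 675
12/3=4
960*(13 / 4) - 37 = 3083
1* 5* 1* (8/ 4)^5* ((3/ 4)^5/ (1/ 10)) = 6075/ 16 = 379.69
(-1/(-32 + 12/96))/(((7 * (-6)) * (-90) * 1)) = 2/240975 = 0.00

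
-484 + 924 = 440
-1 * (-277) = 277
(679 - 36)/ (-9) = -643/ 9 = -71.44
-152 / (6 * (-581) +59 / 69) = 10488 / 240475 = 0.04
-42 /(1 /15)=-630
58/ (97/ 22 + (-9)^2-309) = -1276/ 4919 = -0.26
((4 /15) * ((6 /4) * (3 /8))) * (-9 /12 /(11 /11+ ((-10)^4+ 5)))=-0.00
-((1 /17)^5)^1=-1 /1419857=-0.00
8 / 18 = 4 / 9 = 0.44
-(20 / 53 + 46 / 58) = -1799 / 1537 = -1.17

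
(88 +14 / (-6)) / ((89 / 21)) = 1799 / 89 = 20.21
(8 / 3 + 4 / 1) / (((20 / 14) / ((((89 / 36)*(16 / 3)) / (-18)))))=-2492 / 729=-3.42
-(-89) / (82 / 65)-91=-20.45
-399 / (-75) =133 / 25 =5.32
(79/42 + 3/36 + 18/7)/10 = 127/280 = 0.45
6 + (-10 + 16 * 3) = 44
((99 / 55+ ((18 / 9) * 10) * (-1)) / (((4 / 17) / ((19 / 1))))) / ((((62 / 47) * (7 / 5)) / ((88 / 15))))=-2170883 / 465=-4668.57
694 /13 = 53.38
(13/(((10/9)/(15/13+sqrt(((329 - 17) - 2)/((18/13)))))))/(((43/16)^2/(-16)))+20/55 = -79872 * sqrt(2015)/9245 - 600860/20339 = -417.36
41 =41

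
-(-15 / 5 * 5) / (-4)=-15 / 4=-3.75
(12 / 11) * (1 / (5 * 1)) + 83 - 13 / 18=81671 / 990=82.50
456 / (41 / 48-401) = -21888 / 19207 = -1.14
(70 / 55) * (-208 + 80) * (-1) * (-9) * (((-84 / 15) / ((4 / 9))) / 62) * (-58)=-29465856 / 1705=-17282.03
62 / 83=0.75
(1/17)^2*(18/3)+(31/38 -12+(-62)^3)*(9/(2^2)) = -23556967377/43928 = -536263.14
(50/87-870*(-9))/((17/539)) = 367199140/1479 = 248275.28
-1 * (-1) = 1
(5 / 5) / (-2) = -0.50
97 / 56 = 1.73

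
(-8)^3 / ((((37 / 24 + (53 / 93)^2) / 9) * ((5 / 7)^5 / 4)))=-3062108012544 / 57653125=-53112.61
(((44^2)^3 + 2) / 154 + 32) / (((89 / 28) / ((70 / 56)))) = 18140796965 / 979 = 18529925.40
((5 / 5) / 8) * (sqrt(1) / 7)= 1 / 56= 0.02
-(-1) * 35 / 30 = 7 / 6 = 1.17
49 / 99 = 0.49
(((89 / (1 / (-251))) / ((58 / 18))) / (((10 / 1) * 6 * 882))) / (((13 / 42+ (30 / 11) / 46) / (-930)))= 525614331 / 1591114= 330.34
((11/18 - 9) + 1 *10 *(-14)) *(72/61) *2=-21368/61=-350.30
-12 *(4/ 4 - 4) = 36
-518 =-518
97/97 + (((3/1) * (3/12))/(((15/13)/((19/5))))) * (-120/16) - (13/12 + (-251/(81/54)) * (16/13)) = 97417/520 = 187.34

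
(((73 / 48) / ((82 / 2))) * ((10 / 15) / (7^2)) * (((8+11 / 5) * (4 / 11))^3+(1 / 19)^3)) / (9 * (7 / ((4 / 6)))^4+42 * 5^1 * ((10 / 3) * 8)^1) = 8501692675646 / 37964036486115865125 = 0.00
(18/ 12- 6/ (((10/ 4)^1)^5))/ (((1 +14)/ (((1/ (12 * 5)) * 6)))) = 2997/ 312500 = 0.01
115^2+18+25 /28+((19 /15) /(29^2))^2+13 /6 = 59022723234283 /4455870300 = 13246.06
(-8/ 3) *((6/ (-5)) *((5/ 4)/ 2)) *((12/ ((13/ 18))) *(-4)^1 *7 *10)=-9304.62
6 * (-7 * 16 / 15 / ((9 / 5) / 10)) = -2240 / 9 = -248.89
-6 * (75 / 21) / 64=-75 / 224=-0.33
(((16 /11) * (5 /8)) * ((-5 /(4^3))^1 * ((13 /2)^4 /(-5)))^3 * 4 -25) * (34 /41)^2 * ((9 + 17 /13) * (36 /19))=1059376.91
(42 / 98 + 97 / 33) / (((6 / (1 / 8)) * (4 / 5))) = 1945 / 22176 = 0.09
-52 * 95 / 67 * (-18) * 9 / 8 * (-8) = -800280 / 67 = -11944.48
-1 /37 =-0.03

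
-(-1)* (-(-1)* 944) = 944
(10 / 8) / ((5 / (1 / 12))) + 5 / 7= 247 / 336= 0.74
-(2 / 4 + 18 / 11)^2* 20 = -11045 / 121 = -91.28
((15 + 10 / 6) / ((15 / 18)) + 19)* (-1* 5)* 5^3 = -24375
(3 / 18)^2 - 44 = -1583 / 36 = -43.97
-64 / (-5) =64 / 5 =12.80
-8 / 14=-4 / 7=-0.57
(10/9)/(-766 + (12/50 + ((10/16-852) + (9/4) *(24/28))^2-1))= 784000/508591170369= 0.00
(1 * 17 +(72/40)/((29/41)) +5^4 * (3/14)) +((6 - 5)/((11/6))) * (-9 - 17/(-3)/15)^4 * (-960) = -2893900.63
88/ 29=3.03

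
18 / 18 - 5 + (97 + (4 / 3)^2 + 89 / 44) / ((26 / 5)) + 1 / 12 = 159259 / 10296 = 15.47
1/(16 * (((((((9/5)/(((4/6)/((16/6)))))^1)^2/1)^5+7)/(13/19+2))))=498046875/1111472186560394704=0.00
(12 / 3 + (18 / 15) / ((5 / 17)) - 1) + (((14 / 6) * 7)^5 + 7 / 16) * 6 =112990256821 / 16200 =6974707.21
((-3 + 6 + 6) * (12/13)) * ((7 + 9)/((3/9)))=5184/13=398.77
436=436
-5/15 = -1/3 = -0.33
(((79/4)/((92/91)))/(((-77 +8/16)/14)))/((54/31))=-1560013/760104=-2.05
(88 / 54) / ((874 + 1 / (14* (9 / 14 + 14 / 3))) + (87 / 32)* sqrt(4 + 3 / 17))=33291196026880 / 17854226992592883 -2030534528* sqrt(1207) / 5951408997530961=0.00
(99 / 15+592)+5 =3018 / 5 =603.60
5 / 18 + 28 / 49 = 107 / 126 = 0.85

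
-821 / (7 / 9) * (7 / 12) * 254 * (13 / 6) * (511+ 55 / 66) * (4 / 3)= -4162651441 / 18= -231258413.39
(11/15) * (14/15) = 0.68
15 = 15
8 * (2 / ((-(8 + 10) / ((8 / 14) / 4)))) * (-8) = 64 / 63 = 1.02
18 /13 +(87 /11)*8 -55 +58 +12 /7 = 69.37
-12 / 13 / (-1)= 12 / 13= 0.92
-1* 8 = -8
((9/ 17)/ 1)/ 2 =0.26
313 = 313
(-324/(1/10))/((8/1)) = -405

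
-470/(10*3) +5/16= -737/48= -15.35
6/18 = 1/3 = 0.33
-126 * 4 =-504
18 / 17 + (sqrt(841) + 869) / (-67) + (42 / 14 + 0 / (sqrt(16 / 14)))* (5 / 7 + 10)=157855 / 7973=19.80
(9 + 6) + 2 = 17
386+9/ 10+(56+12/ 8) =2222/ 5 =444.40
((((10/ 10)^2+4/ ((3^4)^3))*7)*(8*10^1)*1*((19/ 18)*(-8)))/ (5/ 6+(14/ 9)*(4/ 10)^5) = -141364370000000/ 25387468011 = -5568.27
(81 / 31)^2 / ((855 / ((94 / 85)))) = 68526 / 7760075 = 0.01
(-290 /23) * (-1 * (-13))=-3770 /23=-163.91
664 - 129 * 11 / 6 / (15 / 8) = 8068 / 15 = 537.87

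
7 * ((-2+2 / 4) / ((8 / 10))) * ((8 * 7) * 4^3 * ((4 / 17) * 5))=-940800 / 17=-55341.18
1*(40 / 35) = 8 / 7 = 1.14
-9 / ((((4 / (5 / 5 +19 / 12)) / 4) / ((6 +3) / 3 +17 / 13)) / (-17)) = 1702.62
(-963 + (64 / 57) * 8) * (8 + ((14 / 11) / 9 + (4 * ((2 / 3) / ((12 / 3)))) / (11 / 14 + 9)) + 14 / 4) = -17272564907 / 1546182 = -11171.11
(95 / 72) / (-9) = -95 / 648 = -0.15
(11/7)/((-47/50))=-550/329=-1.67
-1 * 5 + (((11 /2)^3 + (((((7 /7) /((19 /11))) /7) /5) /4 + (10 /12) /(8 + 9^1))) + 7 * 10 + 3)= 63605047 /271320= 234.43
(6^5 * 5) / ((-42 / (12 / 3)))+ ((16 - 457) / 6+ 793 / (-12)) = -322765 / 84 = -3842.44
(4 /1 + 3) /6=7 /6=1.17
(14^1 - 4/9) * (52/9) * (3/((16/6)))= 793/9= 88.11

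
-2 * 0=0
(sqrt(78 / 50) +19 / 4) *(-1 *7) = -41.99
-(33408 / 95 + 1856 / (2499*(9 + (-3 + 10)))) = -83497612 / 237405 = -351.71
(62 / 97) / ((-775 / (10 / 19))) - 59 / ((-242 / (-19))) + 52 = 105630577 / 2230030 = 47.37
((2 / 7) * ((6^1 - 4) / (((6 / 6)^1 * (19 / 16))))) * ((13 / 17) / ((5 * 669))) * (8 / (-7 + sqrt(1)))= -3328 / 22689135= -0.00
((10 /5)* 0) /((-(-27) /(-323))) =0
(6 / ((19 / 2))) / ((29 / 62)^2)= 46128 / 15979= 2.89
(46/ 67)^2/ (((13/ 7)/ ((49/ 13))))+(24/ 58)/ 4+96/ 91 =325732313/ 154004123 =2.12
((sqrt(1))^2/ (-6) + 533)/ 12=3197/ 72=44.40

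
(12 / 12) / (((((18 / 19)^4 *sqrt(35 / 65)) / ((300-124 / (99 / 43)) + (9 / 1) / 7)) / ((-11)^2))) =245803259977 *sqrt(91) / 46294416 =50650.03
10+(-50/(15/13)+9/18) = -32.83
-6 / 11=-0.55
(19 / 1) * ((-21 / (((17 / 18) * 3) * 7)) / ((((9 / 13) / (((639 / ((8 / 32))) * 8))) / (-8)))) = 80810496 / 17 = 4753558.59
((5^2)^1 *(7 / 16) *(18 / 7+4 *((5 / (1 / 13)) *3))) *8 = 68475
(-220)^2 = 48400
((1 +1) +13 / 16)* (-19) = -53.44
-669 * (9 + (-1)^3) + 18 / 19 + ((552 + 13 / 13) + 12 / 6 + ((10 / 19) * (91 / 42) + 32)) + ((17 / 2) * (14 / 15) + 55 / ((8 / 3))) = -3598109 / 760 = -4734.35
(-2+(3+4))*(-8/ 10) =-4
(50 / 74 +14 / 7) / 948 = 33 / 11692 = 0.00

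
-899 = -899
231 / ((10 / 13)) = 300.30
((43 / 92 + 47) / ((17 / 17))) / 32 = 4367 / 2944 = 1.48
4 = 4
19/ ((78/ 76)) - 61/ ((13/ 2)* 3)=200/ 13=15.38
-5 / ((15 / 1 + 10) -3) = -5 / 22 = -0.23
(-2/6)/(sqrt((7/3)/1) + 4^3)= -64/12281 + sqrt(21)/36843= -0.01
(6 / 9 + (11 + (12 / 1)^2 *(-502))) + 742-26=-214681 / 3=-71560.33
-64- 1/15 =-961/15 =-64.07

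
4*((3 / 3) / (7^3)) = 4 / 343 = 0.01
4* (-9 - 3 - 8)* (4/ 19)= -320/ 19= -16.84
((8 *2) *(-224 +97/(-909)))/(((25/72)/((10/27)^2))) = -104301056/73629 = -1416.58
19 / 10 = 1.90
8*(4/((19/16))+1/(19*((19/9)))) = 9800/361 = 27.15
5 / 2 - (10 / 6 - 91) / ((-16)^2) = 547 / 192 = 2.85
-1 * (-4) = 4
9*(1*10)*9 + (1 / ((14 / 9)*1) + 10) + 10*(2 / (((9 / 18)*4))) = 830.64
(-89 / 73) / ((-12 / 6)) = 89 / 146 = 0.61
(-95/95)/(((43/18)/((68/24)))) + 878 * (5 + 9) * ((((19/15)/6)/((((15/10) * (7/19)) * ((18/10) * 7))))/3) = 26998135/219429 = 123.04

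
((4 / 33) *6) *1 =8 / 11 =0.73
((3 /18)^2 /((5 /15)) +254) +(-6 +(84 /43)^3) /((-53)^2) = 680950299931 /2680021956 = 254.08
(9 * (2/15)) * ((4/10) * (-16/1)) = -7.68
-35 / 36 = -0.97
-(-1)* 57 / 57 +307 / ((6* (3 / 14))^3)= 106030 / 729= 145.45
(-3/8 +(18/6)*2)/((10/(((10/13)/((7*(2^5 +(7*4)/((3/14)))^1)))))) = 0.00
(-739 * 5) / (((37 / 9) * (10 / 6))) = -539.27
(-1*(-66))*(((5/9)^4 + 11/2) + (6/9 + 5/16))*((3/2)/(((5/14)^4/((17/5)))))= 309871520959/2278125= 136020.42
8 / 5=1.60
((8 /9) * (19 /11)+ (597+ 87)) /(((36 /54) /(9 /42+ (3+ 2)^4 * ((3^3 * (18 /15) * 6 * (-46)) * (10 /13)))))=-4425332719429 /1001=-4420911807.62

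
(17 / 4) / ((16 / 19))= 323 / 64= 5.05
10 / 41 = 0.24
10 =10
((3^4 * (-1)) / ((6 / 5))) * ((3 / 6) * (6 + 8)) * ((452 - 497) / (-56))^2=-273375 / 896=-305.11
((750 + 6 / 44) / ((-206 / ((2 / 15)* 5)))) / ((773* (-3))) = 5501 / 5254854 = 0.00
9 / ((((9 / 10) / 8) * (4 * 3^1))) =20 / 3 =6.67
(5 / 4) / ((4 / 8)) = 5 / 2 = 2.50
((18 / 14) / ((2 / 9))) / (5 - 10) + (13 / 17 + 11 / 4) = 5611 / 2380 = 2.36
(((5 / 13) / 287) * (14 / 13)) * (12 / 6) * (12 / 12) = 20 / 6929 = 0.00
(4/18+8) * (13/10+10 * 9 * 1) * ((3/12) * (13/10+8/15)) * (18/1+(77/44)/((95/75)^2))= 379394411/57760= 6568.46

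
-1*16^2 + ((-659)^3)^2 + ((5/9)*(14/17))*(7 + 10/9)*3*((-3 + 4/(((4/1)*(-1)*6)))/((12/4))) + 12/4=338351169962439785683/4131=81905390937409776.25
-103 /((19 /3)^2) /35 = -927 /12635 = -0.07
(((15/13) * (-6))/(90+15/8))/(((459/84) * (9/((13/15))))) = -64/48195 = -0.00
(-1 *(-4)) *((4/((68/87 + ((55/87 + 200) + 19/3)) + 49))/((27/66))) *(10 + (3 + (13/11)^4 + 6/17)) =2.33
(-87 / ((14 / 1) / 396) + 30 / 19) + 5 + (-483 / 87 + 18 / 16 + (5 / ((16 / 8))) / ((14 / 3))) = -75849269 / 30856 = -2458.17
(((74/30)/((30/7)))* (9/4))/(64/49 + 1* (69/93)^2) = 12196051/17485000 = 0.70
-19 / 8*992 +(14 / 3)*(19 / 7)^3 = -332614 / 147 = -2262.68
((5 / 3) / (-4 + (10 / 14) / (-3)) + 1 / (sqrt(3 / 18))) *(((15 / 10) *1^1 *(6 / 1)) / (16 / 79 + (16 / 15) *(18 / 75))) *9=-27995625 / 402992 + 799875 *sqrt(6) / 4528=363.23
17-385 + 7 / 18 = -6617 / 18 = -367.61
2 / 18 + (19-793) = -6965 / 9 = -773.89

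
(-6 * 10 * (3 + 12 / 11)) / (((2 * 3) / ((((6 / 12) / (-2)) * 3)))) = 675 / 22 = 30.68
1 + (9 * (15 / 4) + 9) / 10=5.28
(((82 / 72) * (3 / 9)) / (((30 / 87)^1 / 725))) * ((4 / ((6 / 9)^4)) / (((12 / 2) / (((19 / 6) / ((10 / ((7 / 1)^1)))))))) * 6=4585973 / 128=35827.91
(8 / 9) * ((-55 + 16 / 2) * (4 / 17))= -1504 / 153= -9.83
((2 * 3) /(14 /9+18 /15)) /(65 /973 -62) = -43785 /1245394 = -0.04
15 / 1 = 15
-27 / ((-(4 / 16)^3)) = 1728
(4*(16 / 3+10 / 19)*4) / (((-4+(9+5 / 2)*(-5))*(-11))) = 10688 / 77121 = 0.14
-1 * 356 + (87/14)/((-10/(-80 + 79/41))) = -1764953/5740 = -307.48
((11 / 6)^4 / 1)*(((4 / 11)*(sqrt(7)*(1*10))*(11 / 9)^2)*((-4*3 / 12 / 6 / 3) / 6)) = -805255*sqrt(7) / 1417176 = -1.50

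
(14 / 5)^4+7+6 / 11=474451 / 6875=69.01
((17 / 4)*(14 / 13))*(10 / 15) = 119 / 39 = 3.05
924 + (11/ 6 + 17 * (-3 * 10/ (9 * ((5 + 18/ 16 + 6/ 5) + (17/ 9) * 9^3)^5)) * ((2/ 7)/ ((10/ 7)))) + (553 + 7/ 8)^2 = 30755565626802205431865960294999/ 99952001598028990465553856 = 307703.35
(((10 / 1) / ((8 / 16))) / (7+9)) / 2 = 5 / 8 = 0.62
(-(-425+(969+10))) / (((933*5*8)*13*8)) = -277 / 1940640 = -0.00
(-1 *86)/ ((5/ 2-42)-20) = 172/ 119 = 1.45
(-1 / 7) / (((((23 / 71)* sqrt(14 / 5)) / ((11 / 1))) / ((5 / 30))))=-781* sqrt(70) / 13524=-0.48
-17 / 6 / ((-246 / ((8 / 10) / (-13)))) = -17 / 23985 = -0.00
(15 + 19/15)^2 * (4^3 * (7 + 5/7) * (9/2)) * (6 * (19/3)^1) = 3909371904/175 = 22339268.02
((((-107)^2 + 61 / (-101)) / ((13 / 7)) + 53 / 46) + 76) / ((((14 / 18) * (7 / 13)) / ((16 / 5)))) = 3877555608 / 81305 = 47691.48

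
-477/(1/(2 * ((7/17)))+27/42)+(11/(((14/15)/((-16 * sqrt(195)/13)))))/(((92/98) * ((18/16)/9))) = -1982.99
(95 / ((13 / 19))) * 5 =694.23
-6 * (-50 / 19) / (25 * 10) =6 / 95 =0.06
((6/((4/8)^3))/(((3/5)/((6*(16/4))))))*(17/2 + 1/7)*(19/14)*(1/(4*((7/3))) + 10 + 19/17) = 1474026840/5831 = 252791.43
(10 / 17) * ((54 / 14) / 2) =135 / 119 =1.13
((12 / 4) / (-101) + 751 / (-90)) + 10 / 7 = -441947 / 63630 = -6.95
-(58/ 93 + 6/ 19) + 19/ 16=7013/ 28272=0.25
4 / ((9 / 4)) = 1.78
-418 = -418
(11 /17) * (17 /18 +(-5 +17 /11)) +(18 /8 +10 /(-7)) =-3439 /4284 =-0.80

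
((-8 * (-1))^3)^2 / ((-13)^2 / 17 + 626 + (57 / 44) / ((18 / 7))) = 1176502272 / 2856365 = 411.89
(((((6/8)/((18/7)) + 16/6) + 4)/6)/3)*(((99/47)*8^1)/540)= 1837/152280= 0.01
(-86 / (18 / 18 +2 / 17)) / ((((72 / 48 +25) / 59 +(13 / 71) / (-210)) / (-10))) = 3215266950 / 1873153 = 1716.50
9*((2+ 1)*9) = 243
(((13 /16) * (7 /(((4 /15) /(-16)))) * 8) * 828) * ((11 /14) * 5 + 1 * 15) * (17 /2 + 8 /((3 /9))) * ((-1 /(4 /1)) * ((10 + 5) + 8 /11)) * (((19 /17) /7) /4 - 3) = -16184215405.71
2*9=18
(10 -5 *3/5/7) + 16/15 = 1117/105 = 10.64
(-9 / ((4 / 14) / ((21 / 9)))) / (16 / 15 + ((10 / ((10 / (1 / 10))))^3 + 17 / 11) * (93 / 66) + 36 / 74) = -1974357000 / 100255651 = -19.69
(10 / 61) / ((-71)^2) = 10 / 307501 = 0.00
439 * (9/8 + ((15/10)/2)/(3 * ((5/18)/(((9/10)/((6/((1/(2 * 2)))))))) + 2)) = 55314/109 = 507.47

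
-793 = -793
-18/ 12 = -3/ 2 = -1.50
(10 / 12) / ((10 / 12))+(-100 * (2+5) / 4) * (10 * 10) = -17499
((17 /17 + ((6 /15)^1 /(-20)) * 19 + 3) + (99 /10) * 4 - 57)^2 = 474721 /2500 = 189.89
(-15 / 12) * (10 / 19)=-25 / 38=-0.66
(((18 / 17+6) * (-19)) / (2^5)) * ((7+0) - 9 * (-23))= -30495 / 34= -896.91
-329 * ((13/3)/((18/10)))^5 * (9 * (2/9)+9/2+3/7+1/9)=-48371355865625/258280326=-187282.39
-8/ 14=-4/ 7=-0.57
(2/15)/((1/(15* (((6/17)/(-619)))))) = -12/10523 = -0.00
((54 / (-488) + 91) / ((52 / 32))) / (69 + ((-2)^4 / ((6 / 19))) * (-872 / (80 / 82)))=-665310 / 537854629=-0.00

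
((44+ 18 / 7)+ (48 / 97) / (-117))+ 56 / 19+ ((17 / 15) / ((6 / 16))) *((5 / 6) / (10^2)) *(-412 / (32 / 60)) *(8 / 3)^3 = -65088710978 / 203771295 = -319.42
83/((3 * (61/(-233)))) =-19339/183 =-105.68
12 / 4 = 3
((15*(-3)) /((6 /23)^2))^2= 6996025 /16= 437251.56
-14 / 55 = -0.25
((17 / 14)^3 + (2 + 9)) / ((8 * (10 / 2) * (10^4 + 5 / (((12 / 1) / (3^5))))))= 35097 / 1108713200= 0.00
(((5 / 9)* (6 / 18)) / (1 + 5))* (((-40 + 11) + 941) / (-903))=-0.03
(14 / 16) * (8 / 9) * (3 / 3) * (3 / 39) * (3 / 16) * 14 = 49 / 312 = 0.16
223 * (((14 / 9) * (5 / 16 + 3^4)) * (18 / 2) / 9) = 2030861 / 72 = 28206.40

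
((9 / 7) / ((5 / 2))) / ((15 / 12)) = 72 / 175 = 0.41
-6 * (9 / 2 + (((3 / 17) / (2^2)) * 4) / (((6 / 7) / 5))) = -564 / 17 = -33.18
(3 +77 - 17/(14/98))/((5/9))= -70.20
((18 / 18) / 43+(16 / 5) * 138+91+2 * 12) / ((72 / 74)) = 572.09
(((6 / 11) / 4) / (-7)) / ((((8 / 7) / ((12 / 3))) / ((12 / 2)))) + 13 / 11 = 17 / 22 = 0.77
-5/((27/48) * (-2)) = 40/9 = 4.44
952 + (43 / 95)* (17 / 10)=905131 / 950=952.77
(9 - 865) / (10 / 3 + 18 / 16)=-192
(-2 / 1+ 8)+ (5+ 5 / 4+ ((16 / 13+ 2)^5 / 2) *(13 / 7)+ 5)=39311061 / 114244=344.10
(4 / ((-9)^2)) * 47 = 188 / 81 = 2.32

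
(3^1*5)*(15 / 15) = 15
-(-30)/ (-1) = -30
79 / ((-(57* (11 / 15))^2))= -1975 / 43681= -0.05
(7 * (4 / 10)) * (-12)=-168 / 5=-33.60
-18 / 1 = -18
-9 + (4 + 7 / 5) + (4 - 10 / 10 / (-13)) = 31 / 65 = 0.48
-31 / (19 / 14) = -434 / 19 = -22.84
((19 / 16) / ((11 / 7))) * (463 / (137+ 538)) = 61579 / 118800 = 0.52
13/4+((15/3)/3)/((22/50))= 929/132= 7.04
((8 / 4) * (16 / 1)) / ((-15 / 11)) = -352 / 15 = -23.47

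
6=6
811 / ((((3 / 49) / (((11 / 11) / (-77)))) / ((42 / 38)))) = -39739 / 209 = -190.14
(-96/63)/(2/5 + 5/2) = -320/609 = -0.53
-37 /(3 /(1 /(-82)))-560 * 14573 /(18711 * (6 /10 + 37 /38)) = -1396456159 /5041278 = -277.00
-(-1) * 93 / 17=93 / 17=5.47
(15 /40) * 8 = 3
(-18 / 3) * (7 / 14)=-3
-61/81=-0.75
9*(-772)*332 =-2306736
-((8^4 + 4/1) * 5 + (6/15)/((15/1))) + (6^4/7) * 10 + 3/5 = -9790199/525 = -18648.00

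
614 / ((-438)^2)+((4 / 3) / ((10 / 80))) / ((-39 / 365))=-124481449 / 1246986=-99.83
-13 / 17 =-0.76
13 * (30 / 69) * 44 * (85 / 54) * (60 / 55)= 88400 / 207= 427.05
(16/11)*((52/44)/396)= 52/11979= 0.00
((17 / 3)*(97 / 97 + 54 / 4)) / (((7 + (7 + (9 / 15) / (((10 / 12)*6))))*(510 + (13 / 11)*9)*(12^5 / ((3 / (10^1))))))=27115 / 2012185939968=0.00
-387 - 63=-450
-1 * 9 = -9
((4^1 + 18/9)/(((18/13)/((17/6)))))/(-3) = -221/54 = -4.09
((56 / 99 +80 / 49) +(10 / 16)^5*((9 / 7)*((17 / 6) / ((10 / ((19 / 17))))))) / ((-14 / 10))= -7112199665 / 4450811904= -1.60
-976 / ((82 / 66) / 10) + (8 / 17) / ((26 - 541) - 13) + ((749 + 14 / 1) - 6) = -326550287 / 46002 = -7098.61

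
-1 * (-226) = 226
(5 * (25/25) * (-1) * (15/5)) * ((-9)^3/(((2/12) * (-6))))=-10935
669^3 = 299418309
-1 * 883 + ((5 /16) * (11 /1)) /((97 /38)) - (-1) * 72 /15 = -3402191 /3880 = -876.85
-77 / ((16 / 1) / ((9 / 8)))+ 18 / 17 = -9477 / 2176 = -4.36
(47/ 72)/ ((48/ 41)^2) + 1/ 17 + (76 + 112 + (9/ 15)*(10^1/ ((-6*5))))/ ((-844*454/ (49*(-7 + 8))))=345165111763/ 675370690560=0.51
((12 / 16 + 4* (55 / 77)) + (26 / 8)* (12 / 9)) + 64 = 6043 / 84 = 71.94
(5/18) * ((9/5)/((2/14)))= 7/2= 3.50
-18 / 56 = -9 / 28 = -0.32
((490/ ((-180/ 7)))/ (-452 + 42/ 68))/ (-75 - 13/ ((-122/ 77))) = -711382/ 1125564327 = -0.00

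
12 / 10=6 / 5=1.20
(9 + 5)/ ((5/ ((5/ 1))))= 14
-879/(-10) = 879/10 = 87.90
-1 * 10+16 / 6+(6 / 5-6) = -182 / 15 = -12.13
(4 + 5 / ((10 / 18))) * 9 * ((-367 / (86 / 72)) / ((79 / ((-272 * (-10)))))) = -4204586880 / 3397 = -1237735.32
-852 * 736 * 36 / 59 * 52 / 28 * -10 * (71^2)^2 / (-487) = -74575582979189760 / 201131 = -370781147506.80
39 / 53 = 0.74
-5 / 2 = -2.50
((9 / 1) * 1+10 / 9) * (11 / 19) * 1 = 1001 / 171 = 5.85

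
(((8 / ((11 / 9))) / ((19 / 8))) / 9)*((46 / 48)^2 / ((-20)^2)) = 529 / 752400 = 0.00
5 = 5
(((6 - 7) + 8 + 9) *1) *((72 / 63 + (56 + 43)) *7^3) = 549584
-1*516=-516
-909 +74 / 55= -49921 / 55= -907.65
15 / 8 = 1.88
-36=-36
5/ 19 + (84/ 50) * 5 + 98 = 106.66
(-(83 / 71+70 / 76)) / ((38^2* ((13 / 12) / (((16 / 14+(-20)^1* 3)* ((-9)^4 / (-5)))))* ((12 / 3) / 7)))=-11432221011 / 63308570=-180.58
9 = 9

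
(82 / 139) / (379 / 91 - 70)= -7462 / 832749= -0.01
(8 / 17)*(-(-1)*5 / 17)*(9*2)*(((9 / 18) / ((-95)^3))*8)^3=-9216 / 36428415882082421875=-0.00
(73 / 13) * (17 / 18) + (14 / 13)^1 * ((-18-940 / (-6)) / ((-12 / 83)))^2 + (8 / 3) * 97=2086875793 / 2106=990919.18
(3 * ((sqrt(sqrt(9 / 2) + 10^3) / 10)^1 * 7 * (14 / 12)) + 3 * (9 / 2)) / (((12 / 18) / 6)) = 243 / 2 + 441 * sqrt(6 * sqrt(2) + 4000) / 40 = 819.52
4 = 4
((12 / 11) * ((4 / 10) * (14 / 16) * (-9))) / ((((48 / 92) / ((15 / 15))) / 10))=-1449 / 22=-65.86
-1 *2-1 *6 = -8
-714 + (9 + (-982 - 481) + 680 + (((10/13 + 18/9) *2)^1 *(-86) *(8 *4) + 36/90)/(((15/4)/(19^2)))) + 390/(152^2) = -16542613246547/11263200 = -1468731.20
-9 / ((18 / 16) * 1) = -8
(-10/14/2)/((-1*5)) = 1/14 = 0.07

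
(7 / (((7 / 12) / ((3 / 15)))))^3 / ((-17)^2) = 1728 / 36125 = 0.05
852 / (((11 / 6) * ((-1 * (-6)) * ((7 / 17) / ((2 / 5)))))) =28968 / 385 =75.24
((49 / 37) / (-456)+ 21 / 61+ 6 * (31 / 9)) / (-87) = -7207097 / 29846568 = -0.24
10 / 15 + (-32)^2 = 3074 / 3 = 1024.67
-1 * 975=-975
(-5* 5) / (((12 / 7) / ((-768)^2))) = -8601600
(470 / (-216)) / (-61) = 235 / 6588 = 0.04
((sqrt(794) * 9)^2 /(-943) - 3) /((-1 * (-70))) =-1.02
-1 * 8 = -8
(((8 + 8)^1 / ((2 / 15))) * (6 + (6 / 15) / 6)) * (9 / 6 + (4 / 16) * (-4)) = 364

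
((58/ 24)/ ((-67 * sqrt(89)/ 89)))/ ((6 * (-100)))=29 * sqrt(89)/ 482400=0.00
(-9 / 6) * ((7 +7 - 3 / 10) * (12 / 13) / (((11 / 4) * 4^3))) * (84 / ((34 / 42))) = -543753 / 48620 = -11.18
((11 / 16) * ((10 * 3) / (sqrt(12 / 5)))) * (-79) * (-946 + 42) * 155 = 76102675 * sqrt(15) / 2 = 147372196.44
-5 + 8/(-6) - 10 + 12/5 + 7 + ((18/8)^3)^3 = 5784044359/3932160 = 1470.96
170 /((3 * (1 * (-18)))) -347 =-9454 /27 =-350.15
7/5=1.40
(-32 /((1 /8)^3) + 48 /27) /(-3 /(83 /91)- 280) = 12237520 /211617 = 57.83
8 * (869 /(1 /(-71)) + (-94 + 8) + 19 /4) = -494242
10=10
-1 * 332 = -332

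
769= 769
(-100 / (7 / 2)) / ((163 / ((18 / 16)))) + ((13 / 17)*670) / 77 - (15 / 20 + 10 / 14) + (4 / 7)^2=31777077 / 5974276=5.32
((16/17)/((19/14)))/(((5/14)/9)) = 28224/1615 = 17.48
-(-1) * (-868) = -868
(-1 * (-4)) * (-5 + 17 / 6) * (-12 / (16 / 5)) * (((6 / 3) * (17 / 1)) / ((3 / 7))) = 2578.33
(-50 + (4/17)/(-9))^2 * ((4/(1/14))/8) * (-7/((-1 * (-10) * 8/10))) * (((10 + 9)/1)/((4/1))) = -13635359899/187272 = -72810.46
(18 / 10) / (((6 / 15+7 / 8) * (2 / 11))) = 132 / 17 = 7.76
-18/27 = -0.67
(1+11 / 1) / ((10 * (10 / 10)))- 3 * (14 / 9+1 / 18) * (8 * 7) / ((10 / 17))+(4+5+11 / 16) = -107819 / 240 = -449.25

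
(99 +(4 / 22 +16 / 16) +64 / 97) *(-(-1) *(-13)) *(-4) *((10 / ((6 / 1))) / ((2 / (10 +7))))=79263860 / 1067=74286.65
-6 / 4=-3 / 2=-1.50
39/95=0.41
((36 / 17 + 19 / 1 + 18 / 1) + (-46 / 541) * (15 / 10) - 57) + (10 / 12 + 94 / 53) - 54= -202979137 / 2924646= -69.40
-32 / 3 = -10.67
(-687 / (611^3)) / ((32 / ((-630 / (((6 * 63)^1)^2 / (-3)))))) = -1145 / 919695696192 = -0.00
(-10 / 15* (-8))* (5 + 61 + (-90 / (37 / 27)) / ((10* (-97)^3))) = 11886654448 / 33768901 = 352.00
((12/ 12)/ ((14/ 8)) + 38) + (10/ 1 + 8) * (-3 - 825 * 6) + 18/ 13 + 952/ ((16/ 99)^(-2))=-79457835986/ 891891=-89089.18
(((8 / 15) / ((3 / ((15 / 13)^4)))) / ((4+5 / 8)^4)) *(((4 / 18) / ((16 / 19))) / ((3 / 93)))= 301568000 / 53527912321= 0.01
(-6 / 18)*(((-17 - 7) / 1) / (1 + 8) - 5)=23 / 9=2.56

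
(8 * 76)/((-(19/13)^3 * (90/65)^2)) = -101.58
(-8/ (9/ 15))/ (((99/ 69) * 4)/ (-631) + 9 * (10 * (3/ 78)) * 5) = -7546760/ 9791127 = -0.77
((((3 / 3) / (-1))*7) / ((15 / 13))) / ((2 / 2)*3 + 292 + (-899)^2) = -0.00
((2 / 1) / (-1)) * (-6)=12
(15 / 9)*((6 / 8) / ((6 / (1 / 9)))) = 5 / 216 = 0.02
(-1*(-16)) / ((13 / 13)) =16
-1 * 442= -442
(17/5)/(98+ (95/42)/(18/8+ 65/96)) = 33439/971430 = 0.03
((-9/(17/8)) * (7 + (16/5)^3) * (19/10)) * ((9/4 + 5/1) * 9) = -221860701/10625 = -20881.01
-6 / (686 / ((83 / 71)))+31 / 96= 731039 / 2337888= 0.31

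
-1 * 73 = -73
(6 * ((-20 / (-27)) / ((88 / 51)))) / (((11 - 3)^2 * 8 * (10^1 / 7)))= 119 / 33792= 0.00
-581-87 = -668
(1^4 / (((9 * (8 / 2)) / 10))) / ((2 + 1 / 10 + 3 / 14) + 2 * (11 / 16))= 700 / 9297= 0.08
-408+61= -347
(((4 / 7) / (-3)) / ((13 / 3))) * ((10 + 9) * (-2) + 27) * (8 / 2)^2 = 7.74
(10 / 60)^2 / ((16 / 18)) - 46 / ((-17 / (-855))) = -1258543 / 544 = -2313.50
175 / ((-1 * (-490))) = 5 / 14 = 0.36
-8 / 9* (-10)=80 / 9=8.89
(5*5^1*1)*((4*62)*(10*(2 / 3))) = 41333.33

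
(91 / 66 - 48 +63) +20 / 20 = 1147 / 66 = 17.38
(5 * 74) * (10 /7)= 3700 /7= 528.57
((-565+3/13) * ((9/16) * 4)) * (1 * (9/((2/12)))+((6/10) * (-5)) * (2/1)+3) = -1684989/26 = -64807.27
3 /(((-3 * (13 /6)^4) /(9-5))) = -5184 /28561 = -0.18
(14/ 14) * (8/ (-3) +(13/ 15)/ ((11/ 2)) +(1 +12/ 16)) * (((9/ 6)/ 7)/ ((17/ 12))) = -1503/ 13090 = -0.11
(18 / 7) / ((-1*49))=-18 / 343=-0.05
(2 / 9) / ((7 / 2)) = 4 / 63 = 0.06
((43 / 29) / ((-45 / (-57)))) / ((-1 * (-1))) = 817 / 435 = 1.88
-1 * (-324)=324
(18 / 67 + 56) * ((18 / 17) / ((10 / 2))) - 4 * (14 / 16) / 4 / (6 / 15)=177287 / 18224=9.73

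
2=2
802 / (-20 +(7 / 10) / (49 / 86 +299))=-103309630 / 2575999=-40.10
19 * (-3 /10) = -57 /10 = -5.70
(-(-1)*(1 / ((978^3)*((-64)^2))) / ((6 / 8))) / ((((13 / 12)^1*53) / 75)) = 25 / 54998962477056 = 0.00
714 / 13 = 54.92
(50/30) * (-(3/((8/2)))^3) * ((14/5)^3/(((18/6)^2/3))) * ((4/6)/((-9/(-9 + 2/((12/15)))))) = -4459/1800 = -2.48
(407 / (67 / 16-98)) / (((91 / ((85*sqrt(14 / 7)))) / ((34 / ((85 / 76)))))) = -174.22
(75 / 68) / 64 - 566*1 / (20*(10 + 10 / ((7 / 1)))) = -267541 / 108800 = -2.46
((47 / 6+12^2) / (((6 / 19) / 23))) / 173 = 398107 / 6228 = 63.92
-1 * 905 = -905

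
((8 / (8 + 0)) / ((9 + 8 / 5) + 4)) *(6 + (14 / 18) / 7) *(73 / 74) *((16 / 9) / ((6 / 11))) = 12100 / 8991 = 1.35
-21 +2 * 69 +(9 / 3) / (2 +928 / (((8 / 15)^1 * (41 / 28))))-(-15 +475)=-16738963 / 48802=-343.00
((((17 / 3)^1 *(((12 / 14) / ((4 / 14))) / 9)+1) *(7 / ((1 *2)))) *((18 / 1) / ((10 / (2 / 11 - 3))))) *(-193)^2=-105079429 / 55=-1910535.07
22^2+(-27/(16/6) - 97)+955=10655/8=1331.88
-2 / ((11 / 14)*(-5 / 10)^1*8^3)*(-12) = -21 / 176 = -0.12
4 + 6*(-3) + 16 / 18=-118 / 9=-13.11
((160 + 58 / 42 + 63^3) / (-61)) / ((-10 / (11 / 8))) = 7224767 / 12810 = 563.99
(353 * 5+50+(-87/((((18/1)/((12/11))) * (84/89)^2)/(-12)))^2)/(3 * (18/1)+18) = 71748866821/753030432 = 95.28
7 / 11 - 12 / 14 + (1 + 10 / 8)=625 / 308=2.03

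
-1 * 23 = -23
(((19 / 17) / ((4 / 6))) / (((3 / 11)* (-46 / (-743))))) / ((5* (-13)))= -155287 / 101660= -1.53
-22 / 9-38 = -364 / 9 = -40.44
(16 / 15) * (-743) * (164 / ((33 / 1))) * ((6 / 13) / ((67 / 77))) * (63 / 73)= -573191808 / 317915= -1802.97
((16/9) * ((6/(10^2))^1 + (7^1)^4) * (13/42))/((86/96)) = 99884096/67725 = 1474.85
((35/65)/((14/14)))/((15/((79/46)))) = 553/8970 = 0.06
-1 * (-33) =33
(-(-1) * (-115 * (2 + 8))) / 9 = -1150 / 9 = -127.78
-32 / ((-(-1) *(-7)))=32 / 7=4.57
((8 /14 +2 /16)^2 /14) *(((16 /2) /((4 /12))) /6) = 1521 /10976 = 0.14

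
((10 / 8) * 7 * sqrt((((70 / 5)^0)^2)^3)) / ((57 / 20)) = 175 / 57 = 3.07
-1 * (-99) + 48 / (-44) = 1077 / 11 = 97.91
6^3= 216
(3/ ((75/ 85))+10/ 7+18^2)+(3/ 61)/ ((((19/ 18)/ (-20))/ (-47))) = 15115531/ 40565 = 372.62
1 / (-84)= -1 / 84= -0.01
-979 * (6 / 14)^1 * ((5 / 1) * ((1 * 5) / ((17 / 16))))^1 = -1174800 / 119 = -9872.27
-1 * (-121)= 121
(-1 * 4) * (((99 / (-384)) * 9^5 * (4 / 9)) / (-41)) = -216513 / 328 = -660.10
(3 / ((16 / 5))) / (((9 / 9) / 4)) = 15 / 4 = 3.75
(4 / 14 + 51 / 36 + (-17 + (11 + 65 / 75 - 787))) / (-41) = 331981 / 17220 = 19.28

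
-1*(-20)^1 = 20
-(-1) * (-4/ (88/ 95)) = -95/ 22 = -4.32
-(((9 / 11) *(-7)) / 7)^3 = 729 / 1331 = 0.55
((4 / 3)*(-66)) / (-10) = 44 / 5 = 8.80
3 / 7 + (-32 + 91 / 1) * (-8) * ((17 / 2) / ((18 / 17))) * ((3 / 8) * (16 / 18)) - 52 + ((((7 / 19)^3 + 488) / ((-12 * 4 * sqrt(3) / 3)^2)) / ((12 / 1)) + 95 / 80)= -1743447993925 / 1327463424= -1313.37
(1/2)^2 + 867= 3469/4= 867.25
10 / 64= 5 / 32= 0.16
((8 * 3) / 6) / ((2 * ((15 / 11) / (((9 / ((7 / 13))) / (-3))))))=-286 / 35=-8.17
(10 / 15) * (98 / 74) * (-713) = -69874 / 111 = -629.50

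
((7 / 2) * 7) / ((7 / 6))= 21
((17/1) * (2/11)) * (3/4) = 51/22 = 2.32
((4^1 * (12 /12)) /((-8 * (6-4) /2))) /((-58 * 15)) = 1 /1740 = 0.00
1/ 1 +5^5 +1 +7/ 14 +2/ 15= 93829/ 30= 3127.63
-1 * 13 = -13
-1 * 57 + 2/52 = -1481/26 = -56.96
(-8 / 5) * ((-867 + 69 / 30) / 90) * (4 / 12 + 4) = 224822 / 3375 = 66.61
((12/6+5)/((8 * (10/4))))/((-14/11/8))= -2.20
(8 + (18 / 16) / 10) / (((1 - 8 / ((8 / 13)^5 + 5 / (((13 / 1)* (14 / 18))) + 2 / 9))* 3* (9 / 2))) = -12220469459 / 181766139480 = -0.07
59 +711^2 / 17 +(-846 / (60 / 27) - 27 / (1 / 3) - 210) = 4951051 / 170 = 29123.83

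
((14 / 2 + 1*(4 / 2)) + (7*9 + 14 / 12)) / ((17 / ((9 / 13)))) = 1317 / 442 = 2.98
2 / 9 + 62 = 560 / 9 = 62.22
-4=-4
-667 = -667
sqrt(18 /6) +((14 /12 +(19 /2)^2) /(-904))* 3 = -1097 /3616 +sqrt(3) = 1.43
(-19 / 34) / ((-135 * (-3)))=-19 / 13770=-0.00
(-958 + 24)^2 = 872356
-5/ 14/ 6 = -0.06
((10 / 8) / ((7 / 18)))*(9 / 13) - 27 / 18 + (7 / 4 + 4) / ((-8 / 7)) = -12539 / 2912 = -4.31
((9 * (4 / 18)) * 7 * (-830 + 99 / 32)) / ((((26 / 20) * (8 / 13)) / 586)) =-271357555 / 32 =-8479923.59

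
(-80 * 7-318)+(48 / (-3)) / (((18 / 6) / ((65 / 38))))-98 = -56152 / 57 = -985.12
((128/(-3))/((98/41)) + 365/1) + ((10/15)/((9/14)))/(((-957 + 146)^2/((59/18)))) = 2718697028905/7831483947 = 347.15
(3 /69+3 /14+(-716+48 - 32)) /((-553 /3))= 675951 /178066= 3.80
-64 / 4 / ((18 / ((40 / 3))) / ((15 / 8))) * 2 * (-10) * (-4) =-16000 / 9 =-1777.78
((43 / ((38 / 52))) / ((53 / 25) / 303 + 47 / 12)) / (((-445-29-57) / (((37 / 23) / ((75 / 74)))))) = -1236677936 / 27587371689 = -0.04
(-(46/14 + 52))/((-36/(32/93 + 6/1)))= 12685/1302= 9.74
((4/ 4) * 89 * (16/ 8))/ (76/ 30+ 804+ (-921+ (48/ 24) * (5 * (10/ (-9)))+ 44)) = -8010/ 3671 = -2.18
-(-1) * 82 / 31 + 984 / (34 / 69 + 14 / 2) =2147170 / 16027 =133.97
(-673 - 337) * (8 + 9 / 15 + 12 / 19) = -177154 / 19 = -9323.89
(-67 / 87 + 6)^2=207025 / 7569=27.35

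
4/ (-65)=-4/ 65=-0.06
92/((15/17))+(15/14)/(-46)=1006991/9660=104.24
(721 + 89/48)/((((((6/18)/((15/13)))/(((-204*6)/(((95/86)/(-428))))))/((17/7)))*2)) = 1440922983.56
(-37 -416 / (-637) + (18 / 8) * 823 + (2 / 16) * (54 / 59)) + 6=5266007 / 2891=1821.52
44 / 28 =11 / 7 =1.57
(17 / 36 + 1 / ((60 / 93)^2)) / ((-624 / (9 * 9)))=-31047 / 83200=-0.37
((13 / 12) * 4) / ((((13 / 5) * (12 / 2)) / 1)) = 5 / 18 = 0.28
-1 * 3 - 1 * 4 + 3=-4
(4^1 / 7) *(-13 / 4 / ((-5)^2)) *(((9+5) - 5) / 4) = -117 / 700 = -0.17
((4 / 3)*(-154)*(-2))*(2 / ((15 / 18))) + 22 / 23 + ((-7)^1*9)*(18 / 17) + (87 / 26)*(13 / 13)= 46926093 / 50830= 923.20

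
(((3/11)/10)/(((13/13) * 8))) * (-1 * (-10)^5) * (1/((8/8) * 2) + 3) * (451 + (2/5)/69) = 538131.92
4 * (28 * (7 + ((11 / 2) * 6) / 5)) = 7616 / 5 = 1523.20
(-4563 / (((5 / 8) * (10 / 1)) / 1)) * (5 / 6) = -3042 / 5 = -608.40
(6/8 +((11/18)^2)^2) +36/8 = 565765/104976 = 5.39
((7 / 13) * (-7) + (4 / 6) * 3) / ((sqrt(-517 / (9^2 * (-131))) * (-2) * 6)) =69 * sqrt(67727) / 26884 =0.67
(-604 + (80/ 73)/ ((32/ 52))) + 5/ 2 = -87559/ 146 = -599.72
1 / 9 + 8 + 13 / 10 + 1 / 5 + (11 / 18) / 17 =164 / 17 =9.65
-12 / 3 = -4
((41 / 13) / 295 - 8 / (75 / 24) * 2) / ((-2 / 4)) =195942 / 19175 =10.22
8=8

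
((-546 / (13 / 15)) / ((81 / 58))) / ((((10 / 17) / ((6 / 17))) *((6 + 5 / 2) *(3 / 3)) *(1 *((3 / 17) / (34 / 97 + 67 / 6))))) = -5442836 / 2619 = -2078.21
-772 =-772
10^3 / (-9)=-1000 / 9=-111.11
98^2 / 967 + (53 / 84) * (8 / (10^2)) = 10135451 / 1015350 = 9.98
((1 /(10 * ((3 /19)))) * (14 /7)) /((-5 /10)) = -38 /15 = -2.53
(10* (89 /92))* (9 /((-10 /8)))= -1602 /23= -69.65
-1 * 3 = -3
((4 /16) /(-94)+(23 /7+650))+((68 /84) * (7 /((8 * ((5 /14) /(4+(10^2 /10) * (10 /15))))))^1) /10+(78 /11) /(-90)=4268884387 /6514200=655.32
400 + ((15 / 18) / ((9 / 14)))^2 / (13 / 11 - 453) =400.00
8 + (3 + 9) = 20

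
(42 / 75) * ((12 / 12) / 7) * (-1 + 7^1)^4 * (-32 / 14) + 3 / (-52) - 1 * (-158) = -719269 / 9100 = -79.04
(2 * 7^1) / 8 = 1.75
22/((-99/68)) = -136/9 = -15.11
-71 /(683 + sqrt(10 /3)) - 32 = -44928103 /1399457 + 71 *sqrt(30) /1399457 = -32.10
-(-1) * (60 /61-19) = -1099 /61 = -18.02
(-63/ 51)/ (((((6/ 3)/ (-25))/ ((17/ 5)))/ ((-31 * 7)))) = -22785/ 2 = -11392.50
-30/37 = -0.81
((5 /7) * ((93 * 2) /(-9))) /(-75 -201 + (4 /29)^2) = 26071 /487410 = 0.05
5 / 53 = 0.09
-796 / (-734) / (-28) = -199 / 5138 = -0.04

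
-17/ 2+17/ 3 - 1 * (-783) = 4681/ 6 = 780.17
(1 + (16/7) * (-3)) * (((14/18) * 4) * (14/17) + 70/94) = -139277/7191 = -19.37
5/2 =2.50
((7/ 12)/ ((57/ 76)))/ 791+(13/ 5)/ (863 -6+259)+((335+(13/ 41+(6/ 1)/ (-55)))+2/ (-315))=74140435557/ 221179420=335.20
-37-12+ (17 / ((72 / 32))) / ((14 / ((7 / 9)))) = -48.58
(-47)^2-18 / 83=183329 / 83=2208.78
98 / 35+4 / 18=136 / 45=3.02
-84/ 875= -12/ 125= -0.10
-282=-282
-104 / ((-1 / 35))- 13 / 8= 29107 / 8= 3638.38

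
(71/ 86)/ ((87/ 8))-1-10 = -40867/ 3741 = -10.92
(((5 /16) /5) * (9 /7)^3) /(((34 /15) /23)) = 251505 /186592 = 1.35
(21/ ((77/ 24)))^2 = 5184/ 121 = 42.84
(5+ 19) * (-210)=-5040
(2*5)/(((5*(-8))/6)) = -1.50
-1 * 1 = -1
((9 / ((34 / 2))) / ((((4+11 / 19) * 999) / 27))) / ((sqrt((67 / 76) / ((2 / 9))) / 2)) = 76 * sqrt(2546) / 1222147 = 0.00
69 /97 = 0.71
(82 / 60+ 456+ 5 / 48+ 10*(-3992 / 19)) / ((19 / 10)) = -7494733 / 8664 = -865.04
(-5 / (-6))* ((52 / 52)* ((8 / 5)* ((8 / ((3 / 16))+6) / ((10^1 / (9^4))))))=42573.60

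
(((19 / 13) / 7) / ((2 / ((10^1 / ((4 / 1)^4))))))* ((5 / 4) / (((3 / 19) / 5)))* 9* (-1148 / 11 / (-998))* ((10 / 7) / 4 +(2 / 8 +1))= 0.24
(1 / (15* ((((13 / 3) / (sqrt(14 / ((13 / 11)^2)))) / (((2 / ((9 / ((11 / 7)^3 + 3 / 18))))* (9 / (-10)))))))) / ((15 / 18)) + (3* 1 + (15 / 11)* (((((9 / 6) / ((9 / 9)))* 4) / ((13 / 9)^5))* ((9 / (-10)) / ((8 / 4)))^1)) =19722369 / 8168446 - 91619* sqrt(14) / 7245875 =2.37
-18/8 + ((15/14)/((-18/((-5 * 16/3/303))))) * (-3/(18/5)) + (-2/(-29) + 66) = 423918601/6642972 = 63.81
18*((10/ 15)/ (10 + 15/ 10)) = 24/ 23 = 1.04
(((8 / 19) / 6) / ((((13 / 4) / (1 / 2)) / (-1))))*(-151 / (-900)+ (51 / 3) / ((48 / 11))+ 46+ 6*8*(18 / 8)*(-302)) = 351.59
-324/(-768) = 27/64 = 0.42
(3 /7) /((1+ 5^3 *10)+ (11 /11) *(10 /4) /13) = 78 /227717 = 0.00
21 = 21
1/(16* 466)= 1/7456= 0.00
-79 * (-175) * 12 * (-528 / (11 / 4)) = -31852800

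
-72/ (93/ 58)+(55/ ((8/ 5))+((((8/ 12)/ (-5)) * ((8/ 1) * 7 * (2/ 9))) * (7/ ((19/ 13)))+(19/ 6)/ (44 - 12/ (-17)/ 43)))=-94168555723/ 5116949280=-18.40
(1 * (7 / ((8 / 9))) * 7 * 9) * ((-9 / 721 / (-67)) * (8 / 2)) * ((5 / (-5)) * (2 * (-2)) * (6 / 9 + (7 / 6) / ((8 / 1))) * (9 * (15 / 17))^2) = 1209028275 / 15955112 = 75.78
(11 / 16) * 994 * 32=21868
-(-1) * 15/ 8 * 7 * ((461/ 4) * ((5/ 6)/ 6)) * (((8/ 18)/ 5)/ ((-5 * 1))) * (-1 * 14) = 22589/ 432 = 52.29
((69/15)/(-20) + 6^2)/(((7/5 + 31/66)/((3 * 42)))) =7436583/3085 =2410.56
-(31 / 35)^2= -961 / 1225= -0.78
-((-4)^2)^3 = -4096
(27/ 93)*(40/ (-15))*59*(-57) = 80712/ 31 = 2603.61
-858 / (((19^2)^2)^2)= -858 / 16983563041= -0.00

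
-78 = -78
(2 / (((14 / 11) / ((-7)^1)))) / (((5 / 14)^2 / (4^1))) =-8624 / 25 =-344.96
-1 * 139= -139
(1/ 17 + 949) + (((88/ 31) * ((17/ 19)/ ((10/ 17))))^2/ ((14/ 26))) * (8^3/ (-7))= -11439701337562/ 7224629825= -1583.43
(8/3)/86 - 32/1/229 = -0.11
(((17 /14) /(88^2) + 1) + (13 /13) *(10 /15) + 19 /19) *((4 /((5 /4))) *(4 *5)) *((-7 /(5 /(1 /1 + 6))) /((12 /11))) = -6071653 /3960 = -1533.25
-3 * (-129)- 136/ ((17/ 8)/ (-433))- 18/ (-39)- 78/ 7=2556037/ 91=28088.32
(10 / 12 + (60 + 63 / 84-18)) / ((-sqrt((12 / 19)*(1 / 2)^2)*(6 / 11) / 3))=-5753*sqrt(57) / 72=-603.25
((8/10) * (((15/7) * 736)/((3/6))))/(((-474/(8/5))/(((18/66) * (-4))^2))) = -3391488/334565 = -10.14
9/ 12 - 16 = -61/ 4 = -15.25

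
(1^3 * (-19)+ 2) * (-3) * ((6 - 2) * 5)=1020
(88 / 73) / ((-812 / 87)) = -66 / 511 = -0.13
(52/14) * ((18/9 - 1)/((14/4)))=52/49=1.06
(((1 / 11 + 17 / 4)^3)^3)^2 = 299538350377.85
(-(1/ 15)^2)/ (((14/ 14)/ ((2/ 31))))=-2/ 6975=-0.00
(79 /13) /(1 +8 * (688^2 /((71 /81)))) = 5609 /3987450779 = 0.00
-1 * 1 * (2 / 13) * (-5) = 10 / 13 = 0.77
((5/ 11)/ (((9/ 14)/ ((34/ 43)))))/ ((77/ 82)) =27880/ 46827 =0.60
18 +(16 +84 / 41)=1478 / 41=36.05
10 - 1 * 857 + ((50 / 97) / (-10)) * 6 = -847.31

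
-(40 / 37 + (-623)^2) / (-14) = 14360813 / 518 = 27723.58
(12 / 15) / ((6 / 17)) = 34 / 15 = 2.27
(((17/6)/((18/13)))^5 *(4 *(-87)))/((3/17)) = -259901201794793/3673320192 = -70753.76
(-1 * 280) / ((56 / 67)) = -335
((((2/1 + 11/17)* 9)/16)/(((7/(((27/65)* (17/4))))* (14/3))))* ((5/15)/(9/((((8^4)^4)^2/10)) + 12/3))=676843716479281665301096169472/100936679043172766094174992756729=0.01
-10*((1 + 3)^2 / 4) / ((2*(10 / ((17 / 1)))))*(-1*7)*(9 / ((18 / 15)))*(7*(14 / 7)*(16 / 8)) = 49980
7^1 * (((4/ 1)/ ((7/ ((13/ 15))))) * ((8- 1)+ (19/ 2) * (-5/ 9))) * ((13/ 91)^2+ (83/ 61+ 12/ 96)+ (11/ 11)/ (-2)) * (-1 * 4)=-359073/ 14945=-24.03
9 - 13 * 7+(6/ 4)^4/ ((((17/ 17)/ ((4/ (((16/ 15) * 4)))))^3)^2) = -21089066767/ 268435456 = -78.56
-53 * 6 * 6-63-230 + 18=-2183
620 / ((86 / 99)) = 30690 / 43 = 713.72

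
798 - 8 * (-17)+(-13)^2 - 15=1088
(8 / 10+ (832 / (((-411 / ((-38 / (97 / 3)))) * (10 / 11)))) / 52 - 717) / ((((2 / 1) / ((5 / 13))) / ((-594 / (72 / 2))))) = 1570290645 / 691028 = 2272.40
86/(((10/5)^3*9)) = 43/36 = 1.19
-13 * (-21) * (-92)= -25116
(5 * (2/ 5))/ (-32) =-1/ 16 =-0.06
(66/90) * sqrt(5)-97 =-97 + 11 * sqrt(5)/15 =-95.36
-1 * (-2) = 2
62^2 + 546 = 4390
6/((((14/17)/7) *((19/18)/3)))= 2754/19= 144.95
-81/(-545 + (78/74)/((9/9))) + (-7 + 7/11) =-6.21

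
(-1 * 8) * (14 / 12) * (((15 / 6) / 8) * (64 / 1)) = -560 / 3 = -186.67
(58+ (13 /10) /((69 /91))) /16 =41203 /11040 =3.73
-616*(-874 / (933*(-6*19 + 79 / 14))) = -7537376 / 1415361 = -5.33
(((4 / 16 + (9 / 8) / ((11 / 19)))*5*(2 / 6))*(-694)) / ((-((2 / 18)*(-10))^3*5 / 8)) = -2958.90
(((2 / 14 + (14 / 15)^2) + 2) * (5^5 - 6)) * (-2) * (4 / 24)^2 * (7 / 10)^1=-14805893 / 40500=-365.58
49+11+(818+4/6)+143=3065/3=1021.67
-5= -5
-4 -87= -91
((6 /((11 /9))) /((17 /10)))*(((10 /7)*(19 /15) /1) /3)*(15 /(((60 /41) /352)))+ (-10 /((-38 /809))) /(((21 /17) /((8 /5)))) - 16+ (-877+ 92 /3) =38648081 /6783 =5697.79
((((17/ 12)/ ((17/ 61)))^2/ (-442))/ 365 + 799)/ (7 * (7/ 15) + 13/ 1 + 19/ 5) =2651711537/ 66597024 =39.82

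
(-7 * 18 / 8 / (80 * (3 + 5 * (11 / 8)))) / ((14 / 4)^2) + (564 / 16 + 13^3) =24688667 / 11060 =2232.25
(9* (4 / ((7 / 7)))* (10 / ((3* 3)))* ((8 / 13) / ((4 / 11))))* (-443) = -29987.69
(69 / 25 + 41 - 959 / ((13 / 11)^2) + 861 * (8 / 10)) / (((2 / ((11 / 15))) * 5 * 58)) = 711667 / 12252500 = 0.06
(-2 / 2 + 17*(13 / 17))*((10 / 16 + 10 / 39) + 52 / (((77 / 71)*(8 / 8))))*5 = 5865395 / 2002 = 2929.77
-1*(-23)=23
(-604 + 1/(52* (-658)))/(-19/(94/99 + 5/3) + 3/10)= 3823296025/44072652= 86.75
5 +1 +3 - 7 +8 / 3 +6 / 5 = 88 / 15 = 5.87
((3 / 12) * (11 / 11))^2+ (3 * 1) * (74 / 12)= 297 / 16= 18.56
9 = 9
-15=-15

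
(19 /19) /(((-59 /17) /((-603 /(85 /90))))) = 10854 /59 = 183.97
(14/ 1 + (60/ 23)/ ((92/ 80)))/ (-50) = -4303/ 13225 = -0.33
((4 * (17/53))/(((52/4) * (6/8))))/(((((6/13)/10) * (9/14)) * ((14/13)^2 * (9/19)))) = 2183480/270459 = 8.07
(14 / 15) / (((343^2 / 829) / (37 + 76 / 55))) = 3500038 / 13865775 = 0.25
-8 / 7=-1.14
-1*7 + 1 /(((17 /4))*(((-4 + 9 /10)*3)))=-7.03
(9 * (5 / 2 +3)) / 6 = 33 / 4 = 8.25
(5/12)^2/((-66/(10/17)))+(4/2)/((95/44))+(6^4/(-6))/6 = -35.08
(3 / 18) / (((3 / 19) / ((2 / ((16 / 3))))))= 19 / 48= 0.40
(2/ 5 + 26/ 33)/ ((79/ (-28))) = -5488/ 13035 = -0.42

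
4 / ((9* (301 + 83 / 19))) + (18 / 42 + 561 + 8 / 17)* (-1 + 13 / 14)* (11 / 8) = -9601670935 / 173990376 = -55.19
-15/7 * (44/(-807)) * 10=2200/1883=1.17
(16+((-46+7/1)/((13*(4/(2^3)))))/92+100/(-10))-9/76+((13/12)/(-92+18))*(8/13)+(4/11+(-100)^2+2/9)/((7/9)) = 192185736377/14940156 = 12863.70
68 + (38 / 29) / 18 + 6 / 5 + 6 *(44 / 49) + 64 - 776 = -40754671 / 63945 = -637.34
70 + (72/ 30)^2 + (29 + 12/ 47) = 123393/ 1175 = 105.02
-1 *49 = -49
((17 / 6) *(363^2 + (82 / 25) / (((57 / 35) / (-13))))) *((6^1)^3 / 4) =1914881853 / 95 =20156651.08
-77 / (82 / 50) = -1925 / 41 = -46.95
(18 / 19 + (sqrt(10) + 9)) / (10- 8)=sqrt(10) / 2 + 189 / 38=6.55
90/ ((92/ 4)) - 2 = 44/ 23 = 1.91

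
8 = 8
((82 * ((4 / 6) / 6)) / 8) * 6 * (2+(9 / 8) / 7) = 4961 / 336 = 14.76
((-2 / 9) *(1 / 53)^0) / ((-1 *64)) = 0.00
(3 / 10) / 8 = 3 / 80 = 0.04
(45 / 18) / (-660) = -1 / 264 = -0.00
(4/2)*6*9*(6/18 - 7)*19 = -13680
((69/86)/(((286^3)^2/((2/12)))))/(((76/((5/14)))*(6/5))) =575/600921197499647152128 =0.00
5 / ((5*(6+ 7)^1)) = 1 / 13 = 0.08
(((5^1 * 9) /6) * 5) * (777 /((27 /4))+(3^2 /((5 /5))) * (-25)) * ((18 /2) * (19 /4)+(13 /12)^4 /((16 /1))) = -351391329125 /1990656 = -176520.37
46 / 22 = 23 / 11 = 2.09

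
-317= -317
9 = 9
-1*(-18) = 18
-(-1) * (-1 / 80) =-1 / 80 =-0.01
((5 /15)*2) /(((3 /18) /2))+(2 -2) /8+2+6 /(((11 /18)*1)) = 218 /11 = 19.82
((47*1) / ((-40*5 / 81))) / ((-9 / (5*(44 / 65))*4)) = 4653 / 2600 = 1.79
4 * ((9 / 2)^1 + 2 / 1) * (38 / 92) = 247 / 23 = 10.74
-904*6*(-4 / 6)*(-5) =-18080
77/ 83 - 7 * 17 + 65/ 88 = -857005/ 7304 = -117.33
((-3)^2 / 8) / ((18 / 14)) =7 / 8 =0.88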